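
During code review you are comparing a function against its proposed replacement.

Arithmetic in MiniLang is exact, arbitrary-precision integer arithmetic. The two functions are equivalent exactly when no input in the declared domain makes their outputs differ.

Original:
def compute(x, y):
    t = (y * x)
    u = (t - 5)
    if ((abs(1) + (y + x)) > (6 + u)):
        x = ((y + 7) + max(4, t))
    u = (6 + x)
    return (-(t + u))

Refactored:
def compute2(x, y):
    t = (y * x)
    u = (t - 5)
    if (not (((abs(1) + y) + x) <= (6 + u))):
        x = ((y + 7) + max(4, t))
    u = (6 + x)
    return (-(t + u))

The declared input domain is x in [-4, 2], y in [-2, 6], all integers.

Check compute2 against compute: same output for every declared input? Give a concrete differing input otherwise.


Comparing the listings, the differences include: comparison usage differs, and boolean connective usage differs.
As a probe, take x=-3, y=6: compute runs t = -18; u = -23; ((abs(1) + (y + x)) > (6 + u)) -> true; x = 17; u = 23; return -5; compute2 runs t = -18; u = -23; (not (((abs(1) + y) + x) <= (6 + u))) -> true; x = 17; u = 23; return -5; both end at -5.
Sweeping the whole domain (63 inputs) finds no disagreement.
verdict: equivalent


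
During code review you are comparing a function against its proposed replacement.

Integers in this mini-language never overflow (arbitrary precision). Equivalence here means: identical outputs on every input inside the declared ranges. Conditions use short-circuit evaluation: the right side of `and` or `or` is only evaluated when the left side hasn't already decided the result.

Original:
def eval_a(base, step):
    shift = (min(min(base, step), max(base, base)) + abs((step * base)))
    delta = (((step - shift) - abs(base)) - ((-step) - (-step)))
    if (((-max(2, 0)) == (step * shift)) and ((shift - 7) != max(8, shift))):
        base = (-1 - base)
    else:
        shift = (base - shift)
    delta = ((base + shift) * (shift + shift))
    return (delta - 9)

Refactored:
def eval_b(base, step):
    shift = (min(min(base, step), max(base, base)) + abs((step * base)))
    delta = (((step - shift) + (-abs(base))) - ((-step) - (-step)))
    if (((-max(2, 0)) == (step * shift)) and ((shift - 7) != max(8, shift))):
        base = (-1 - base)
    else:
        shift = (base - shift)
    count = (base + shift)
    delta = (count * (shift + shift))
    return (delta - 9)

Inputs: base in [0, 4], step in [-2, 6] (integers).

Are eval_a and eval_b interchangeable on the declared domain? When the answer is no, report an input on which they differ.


The two versions differ — the changes include arithmetic usage differs; statement counts differ; local variable names differ.
Spot check at base=3, step=0 — eval_a: shift=0, then delta=-3, then (((-max(2, 0)) == (step * shift)) and ((shift - 7) != max(8, shift))) is false, then shift=3, then delta=36, then returns 27. eval_b: shift=0, then delta=-3, then (((-max(2, 0)) == (step * shift)) and ((shift - 7) != max(8, shift))) is false, then shift=3, then count=6, then delta=36, then returns 27. Both give 27.
Every one of the 45 inputs gives matching results.
verdict: equivalent


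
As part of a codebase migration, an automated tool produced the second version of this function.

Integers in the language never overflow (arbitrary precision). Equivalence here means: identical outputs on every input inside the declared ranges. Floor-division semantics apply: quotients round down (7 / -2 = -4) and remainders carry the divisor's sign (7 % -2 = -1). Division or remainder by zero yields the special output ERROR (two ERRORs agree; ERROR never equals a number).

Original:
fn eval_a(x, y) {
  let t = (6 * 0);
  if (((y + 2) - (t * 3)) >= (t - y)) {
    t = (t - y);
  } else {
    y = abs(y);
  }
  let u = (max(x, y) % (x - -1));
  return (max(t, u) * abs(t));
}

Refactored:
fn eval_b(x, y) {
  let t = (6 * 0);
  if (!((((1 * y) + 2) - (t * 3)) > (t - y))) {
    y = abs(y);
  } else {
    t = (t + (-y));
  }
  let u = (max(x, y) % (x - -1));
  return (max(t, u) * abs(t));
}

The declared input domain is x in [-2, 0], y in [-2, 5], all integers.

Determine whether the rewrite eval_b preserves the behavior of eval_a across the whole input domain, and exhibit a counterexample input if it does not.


Try x=-2, y=-1.
eval_a: t := 0 | (((y + 2) - (t * 3)) >= (t - y)): true | t := 1 | u := 0 | result 1
eval_b: t := 0 | (!((((1 * y) + 2) - (t * 3)) > (t - y))): true | y := 1 | u := 0 | result 0
1 vs 0 — the two versions disagree here.
verdict: not equivalent; witness: x=-2, y=-1


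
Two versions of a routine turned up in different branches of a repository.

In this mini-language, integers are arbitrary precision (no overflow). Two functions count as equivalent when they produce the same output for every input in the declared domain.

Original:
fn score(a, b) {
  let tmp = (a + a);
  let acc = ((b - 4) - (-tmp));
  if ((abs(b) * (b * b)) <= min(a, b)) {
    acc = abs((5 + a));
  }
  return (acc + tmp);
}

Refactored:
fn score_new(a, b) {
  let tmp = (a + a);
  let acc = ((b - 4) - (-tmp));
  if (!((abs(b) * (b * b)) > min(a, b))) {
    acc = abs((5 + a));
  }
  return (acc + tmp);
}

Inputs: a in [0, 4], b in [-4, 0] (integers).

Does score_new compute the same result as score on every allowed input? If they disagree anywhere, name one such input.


Comparing the listings, the differences include: comparison usage differs, and boolean connective usage differs.
Tracing a=3, b=-4: score: tmp := 6 | acc := -2 | ((abs(b) * (b * b)) <= min(a, b)): false | result 4 | score_new: tmp := 6 | acc := -2 | (!((abs(b) * (b * b)) > min(a, b))): false | result 4 — matching result 4.
Checked all 25 inputs in the declared domain: the outputs agree on every one.
verdict: equivalent


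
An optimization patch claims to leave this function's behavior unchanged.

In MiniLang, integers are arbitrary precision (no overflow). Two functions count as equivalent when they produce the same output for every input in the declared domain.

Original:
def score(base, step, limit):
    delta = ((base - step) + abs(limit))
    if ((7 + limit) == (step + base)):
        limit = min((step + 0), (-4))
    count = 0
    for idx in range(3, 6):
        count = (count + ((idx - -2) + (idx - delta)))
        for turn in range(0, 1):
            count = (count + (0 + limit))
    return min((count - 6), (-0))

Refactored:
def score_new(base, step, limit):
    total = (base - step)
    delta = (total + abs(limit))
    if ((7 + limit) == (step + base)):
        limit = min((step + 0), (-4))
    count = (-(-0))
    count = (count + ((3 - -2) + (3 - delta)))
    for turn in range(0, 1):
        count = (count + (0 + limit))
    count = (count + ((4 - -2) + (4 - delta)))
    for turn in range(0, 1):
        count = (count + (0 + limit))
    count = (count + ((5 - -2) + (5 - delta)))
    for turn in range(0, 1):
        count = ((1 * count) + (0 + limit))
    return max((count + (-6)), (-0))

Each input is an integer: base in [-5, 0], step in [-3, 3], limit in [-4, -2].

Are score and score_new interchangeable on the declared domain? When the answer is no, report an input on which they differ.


These are not equivalent — on base=-5, step=-3, limit=-4 the outputs split (0 vs 6).
score: delta := 2 | ((7 + limit) == (step + base)): false | count := 0 | iter idx=3: | count := 6 | iter turn=0: | count := 2 | iter idx=4: | count := 10 | iter turn=0: | count := 6 | iter idx=5: | count := 16 | iter turn=0: | count := 12 | result 0
score_new: total := -2 | delta := 2 | ((7 + limit) == (step + base)): false | count := 0 | count := 6 | iter turn=0: | count := 2 | count := 10 | iter turn=0: | count := 6 | count := 16 | iter turn=0: | count := 12 | result 6
verdict: not equivalent; witness: base=-5, step=-3, limit=-4


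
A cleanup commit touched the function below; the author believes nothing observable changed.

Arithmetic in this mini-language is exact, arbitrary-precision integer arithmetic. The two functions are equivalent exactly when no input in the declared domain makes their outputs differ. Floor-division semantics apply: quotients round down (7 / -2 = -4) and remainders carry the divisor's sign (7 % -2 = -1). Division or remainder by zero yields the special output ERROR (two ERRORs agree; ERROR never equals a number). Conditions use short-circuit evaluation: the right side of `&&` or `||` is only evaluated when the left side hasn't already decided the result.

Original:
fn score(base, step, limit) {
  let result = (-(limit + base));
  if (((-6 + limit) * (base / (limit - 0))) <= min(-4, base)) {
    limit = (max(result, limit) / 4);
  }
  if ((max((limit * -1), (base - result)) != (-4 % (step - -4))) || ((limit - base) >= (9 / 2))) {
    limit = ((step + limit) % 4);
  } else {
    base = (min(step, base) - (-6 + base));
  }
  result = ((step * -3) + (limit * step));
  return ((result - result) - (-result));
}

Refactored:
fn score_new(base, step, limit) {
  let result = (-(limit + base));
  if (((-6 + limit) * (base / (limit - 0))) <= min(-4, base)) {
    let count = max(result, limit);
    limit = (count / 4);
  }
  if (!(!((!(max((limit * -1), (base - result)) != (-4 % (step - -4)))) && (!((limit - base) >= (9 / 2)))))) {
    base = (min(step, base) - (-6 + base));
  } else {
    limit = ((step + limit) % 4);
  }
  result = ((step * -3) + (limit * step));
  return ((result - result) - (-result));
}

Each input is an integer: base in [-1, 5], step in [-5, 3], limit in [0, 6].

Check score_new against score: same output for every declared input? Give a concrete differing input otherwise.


The two are interchangeable: local variable names differ, and statement counts differ, and boolean connective usage differs, and every declared input agrees.
Spot check at base=5, step=-5, limit=6 — score: result = -11; (((-6 + limit) * (base / (limit - 0))) <= min(-4, base)) -> false; ((max((limit * -1), (base - result)) != (-4 % (step - -4))) || ((limit - base) >= (9 / 2))) -> true; limit = 1; result = 10; return 10. score_new: result = -11; (((-6 + limit) * (base / (limit - 0))) <= min(-4, base)) -> false; (!(!((!(max((limit * -1), (base - result)) != (-4 % (step - -4)))) && (!((limit - base) >= (9 / 2)))))) -> false; limit = 1; result = 10; return 10. Both give 10.
Across all 441 domain points the two functions coincide.
verdict: equivalent


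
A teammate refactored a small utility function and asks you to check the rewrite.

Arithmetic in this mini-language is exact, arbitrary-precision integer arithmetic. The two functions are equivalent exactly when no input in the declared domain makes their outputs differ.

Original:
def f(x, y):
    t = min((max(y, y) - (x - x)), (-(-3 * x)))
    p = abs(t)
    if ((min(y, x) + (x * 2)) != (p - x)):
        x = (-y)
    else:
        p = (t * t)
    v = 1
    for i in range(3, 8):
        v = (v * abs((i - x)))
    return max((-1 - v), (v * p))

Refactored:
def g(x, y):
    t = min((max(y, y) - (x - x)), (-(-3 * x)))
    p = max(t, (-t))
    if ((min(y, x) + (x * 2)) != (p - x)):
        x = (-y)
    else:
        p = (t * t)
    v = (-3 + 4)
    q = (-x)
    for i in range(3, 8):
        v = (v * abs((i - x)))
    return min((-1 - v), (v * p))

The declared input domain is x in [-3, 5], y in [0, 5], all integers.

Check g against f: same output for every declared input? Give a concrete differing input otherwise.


On input x=-3, y=0, f returns 22680 while g returns -2521.
verdict: not equivalent; witness: x=-3, y=0


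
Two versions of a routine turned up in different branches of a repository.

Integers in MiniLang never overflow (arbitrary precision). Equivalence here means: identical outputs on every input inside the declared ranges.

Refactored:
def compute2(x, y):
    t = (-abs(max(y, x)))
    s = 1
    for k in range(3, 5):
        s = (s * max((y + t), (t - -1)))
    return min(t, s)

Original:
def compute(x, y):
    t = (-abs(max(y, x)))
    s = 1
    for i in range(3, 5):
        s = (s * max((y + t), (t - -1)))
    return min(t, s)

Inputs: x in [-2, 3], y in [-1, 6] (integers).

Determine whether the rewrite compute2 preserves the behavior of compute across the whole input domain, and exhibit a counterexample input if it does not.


Side by side, the visible changes include: local variable names differ.
Spot check at x=-1, y=0 — compute: t = 0; s = 1; [i=3]; s = 1; [i=4]; s = 1; return 0. compute2: t = 0; s = 1; [k=3]; s = 1; [k=4]; s = 1; return 0. Both give 0.
Checked all 48 inputs in the declared domain: the outputs agree on every one.
verdict: equivalent


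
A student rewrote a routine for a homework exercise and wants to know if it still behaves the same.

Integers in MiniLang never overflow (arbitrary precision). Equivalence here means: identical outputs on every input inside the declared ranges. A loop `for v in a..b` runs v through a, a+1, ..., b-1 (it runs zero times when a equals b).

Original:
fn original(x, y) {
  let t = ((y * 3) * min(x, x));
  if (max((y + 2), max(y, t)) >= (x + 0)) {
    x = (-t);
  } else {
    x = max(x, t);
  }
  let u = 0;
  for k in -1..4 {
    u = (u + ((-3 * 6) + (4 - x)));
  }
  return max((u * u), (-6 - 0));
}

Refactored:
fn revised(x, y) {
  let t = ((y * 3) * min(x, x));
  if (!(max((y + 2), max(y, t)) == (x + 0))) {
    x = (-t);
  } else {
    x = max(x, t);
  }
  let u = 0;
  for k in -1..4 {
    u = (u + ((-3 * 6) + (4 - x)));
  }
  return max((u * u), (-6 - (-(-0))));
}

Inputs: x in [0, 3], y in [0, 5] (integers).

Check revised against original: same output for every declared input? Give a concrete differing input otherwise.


There is a counterexample at x=2, y=0: 4900 on one side, 6400 on the other.
original: t := 0 | (max((y + 2), max(y, t)) >= (x + 0)): true | x := 0 | u := 0 | iter k=-1: | u := -14 | iter k=0: | u := -28 | iter k=1: | u := -42 | iter k=2: | u := -56 | iter k=3: | u := -70 | result 4900
revised: t := 0 | (!(max((y + 2), max(y, t)) == (x + 0))): false | x := 2 | u := 0 | iter k=-1: | u := -16 | iter k=0: | u := -32 | iter k=1: | u := -48 | iter k=2: | u := -64 | iter k=3: | u := -80 | result 6400
verdict: not equivalent; witness: x=2, y=0


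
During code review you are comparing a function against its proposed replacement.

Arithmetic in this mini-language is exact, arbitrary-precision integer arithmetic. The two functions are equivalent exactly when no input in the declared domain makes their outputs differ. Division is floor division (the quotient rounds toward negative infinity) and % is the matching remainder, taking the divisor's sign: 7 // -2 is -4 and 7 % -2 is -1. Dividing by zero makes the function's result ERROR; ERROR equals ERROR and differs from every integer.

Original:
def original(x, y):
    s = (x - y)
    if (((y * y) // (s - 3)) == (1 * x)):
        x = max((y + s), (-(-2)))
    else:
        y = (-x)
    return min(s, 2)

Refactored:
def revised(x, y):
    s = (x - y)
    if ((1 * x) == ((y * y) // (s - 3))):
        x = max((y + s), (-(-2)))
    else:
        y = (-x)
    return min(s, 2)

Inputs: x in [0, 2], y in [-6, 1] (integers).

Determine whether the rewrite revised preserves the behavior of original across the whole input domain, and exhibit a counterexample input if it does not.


Side by side, the visible changes include: same computation, different form.
One worked example (x=0, y=-3) — original: s=3, then a zero divisor aborts: ERROR; revised: s=3, then a zero divisor aborts: ERROR; agreement on ERROR.
Across all 24 domain points the two functions coincide.
verdict: equivalent


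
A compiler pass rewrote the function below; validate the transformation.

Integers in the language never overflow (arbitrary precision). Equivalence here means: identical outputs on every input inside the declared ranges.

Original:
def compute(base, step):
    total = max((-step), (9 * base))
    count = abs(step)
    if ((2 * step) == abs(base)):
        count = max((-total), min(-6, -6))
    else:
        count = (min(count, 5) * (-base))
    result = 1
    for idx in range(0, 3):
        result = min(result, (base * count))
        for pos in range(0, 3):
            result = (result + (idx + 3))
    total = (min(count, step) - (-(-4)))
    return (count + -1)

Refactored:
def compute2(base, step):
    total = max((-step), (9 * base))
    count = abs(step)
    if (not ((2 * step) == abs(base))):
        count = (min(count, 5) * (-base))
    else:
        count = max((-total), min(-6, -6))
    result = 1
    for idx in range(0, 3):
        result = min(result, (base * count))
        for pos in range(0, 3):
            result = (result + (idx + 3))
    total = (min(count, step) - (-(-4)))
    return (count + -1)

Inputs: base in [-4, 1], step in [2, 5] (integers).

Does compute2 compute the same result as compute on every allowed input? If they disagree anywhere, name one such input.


The two versions differ — the changes include boolean connective usage differs.
Tracing base=0, step=2: compute: total = 0; count = 2; ((2 * step) == abs(base)) -> false; count = 0; result = 1; [idx=0]; result = 0; [pos=0]; result = 3; [pos=1]; result = 6; [pos=2]; result = 9; [idx=1]; result = 0; [pos=0]; result = 4; [pos=1]; result = 8; [pos=2]; result = 12; [idx=2]; result = 0; [pos=0]; result = 5; [pos=1]; result = 10; [pos=2]; result = 15; total = -4; return -1 | compute2: total = 0; count = 2; (not ((2 * step) == abs(base))) -> true; count = 0; result = 1; [idx=0]; result = 0; [pos=0]; result = 3; [pos=1]; result = 6; [pos=2]; result = 9; [idx=1]; result = 0; [pos=0]; result = 4; [pos=1]; result = 8; [pos=2]; result = 12; [idx=2]; result = 0; [pos=0]; result = 5; [pos=1]; result = 10; [pos=2]; result = 15; total = -4; return -1 — matching result -1.
Across all 24 domain points the two functions coincide.
verdict: equivalent


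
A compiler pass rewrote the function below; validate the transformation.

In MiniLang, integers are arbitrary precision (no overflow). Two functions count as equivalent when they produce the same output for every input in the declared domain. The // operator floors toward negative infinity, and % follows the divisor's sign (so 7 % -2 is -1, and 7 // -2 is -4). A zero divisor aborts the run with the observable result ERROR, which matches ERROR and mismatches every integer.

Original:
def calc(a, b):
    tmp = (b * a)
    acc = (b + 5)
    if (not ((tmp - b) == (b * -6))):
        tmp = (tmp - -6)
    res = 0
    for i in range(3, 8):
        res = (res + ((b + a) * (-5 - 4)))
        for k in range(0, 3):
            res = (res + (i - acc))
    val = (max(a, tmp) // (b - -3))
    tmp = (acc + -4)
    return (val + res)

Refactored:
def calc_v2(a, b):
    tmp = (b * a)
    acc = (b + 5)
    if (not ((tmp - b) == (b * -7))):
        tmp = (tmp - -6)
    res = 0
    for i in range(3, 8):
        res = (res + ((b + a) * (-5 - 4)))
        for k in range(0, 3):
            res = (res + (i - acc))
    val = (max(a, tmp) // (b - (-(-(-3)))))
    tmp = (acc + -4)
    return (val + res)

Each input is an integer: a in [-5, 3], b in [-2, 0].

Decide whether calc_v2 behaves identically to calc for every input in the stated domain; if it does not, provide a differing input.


Try a=-5, b=-2.
calc: tmp becomes 10; next acc becomes 3; next (not ((tmp - b) == (b * -6))) evaluates to false; next res becomes 0; next at i=3:; next res becomes 63; next at k=0:; next res becomes 63; next at k=1:; next res becomes 63; next at k=2:; next res becomes 63; next at i=4:; next res becomes 126; next at k=0:; next res becomes 127; next at k=1:; next res becomes 128; next at k=2:; next res becomes 129; next at i=5:; next res becomes 192; next at k=0:; next res becomes 194; next at k=1:; next res becomes 196; next at k=2:; next res becomes 198; next at i=6:; next res becomes 261; next at k=0:; next res becomes 264; next at k=1:; next res becomes 267; next at k=2:; next res becomes 270; next at i=7:; next res becomes 333; next at k=0:; next res becomes 337; next at k=1:; next res becomes 341; next at k=2:; next res becomes 345; next val becomes 10; next tmp becomes -1; next final value 355
calc_v2: tmp becomes 10; next acc becomes 3; next (not ((tmp - b) == (b * -7))) evaluates to true; next tmp becomes 16; next res becomes 0; next at i=3:; next res becomes 63; next at k=0:; next res becomes 63; next at k=1:; next res becomes 63; next at k=2:; next res becomes 63; next at i=4:; next res becomes 126; next at k=0:; next res becomes 127; next at k=1:; next res becomes 128; next at k=2:; next res becomes 129; next at i=5:; next res becomes 192; next at k=0:; next res becomes 194; next at k=1:; next res becomes 196; next at k=2:; next res becomes 198; next at i=6:; next res becomes 261; next at k=0:; next res becomes 264; next at k=1:; next res becomes 267; next at k=2:; next res becomes 270; next at i=7:; next res becomes 333; next at k=0:; next res becomes 337; next at k=1:; next res becomes 341; next at k=2:; next res becomes 345; next val becomes 16; next tmp becomes -1; next final value 361
355 against 361: the behavior changed.
verdict: not equivalent; witness: a=-5, b=-2


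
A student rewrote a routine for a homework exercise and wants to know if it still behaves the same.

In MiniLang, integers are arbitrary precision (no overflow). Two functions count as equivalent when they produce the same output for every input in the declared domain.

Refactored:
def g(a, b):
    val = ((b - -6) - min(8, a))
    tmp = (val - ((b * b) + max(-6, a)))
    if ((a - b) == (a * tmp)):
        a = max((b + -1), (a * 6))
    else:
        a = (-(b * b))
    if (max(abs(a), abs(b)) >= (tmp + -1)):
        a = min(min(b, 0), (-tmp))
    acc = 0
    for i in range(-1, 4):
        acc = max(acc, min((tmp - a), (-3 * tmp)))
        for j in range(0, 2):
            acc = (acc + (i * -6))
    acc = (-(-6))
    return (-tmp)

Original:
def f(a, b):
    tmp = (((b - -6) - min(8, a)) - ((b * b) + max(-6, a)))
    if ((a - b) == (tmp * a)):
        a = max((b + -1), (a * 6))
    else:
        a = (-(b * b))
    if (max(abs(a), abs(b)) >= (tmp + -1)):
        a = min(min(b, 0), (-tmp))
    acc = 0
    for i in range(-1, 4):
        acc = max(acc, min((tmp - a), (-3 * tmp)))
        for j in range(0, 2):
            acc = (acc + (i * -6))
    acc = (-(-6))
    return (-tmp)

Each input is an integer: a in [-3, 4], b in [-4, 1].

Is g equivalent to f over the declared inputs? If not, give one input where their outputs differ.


Although statement counts differ; also local variable names differ, 48/48 inputs agree.
verdict: equivalent


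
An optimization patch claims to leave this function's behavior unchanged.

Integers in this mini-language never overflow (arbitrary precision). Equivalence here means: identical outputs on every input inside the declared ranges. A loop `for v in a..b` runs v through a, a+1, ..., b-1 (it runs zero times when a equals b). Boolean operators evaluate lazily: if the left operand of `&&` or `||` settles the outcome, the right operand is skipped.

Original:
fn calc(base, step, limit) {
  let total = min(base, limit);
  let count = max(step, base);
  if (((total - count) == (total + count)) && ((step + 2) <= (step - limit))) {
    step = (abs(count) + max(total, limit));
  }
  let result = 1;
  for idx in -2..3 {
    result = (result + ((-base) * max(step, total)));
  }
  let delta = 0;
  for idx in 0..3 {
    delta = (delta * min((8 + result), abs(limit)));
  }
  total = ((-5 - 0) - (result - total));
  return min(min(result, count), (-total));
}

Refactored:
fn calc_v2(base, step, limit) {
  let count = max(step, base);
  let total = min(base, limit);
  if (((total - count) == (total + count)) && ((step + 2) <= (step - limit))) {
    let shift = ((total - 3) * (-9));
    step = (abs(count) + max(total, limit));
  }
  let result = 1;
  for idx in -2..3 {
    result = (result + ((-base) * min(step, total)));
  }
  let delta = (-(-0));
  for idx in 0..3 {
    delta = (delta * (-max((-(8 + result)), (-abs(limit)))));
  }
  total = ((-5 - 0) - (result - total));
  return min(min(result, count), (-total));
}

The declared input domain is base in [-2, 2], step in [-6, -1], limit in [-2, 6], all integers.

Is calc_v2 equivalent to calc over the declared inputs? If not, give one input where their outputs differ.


These are not equivalent — on base=-2, step=-6, limit=-2 the outputs split (-19 vs -59).
calc: total := -2 | count := -2 | (((total - count) == (total + count)) && ((step + 2) <= (step - limit))): false | result := 1 | iter idx=-2: | result := -3 | iter idx=-1: | result := -7 | iter idx=0: | result := -11 | iter idx=1: | result := -15 | iter idx=2: | result := -19 | delta := 0 | iter idx=0: | delta := 0 | iter idx=1: | delta := 0 | iter idx=2: | delta := 0 | total := 12 | result -19
calc_v2: count := -2 | total := -2 | (((total - count) == (total + count)) && ((step + 2) <= (step - limit))): false | result := 1 | iter idx=-2: | result := -11 | iter idx=-1: | result := -23 | iter idx=0: | result := -35 | iter idx=1: | result := -47 | iter idx=2: | result := -59 | delta := 0 | iter idx=0: | delta := 0 | iter idx=1: | delta := 0 | iter idx=2: | delta := 0 | total := 52 | result -59
verdict: not equivalent; witness: base=-2, step=-6, limit=-2


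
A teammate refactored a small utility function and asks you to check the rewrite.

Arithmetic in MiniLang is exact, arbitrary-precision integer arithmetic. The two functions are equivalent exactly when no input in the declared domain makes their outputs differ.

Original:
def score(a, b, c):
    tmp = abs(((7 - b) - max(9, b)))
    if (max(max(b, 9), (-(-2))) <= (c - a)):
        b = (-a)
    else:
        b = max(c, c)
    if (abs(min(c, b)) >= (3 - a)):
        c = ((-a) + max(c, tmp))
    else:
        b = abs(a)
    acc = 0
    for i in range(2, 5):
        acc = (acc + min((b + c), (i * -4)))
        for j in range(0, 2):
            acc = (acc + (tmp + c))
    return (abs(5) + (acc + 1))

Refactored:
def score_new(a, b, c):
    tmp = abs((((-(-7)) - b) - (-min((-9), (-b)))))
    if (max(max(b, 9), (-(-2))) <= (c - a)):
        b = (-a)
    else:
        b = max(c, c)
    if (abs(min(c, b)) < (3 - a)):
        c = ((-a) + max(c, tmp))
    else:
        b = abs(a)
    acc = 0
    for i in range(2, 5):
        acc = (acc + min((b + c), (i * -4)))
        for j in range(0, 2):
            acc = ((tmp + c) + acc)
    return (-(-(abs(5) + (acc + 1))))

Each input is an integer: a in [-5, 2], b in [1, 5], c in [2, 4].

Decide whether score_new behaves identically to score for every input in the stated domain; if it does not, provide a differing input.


Not equivalent: a=-5, b=1, c=2 separates them (0 vs 36).
score: tmp = 3; (max(max(b, 9), (-(-2))) <= (c - a)) -> false; b = 2; (abs(min(c, b)) >= (3 - a)) -> false; b = 5; acc = 0; [i=2]; acc = -8; [j=0]; acc = -3; [j=1]; acc = 2; [i=3]; acc = -10; [j=0]; acc = -5; [j=1]; acc = 0; [i=4]; acc = -16; [j=0]; acc = -11; [j=1]; acc = -6; return 0
score_new: tmp = 3; (max(max(b, 9), (-(-2))) <= (c - a)) -> false; b = 2; (abs(min(c, b)) < (3 - a)) -> true; c = 8; acc = 0; [i=2]; acc = -8; [j=0]; acc = 3; [j=1]; acc = 14; [i=3]; acc = 2; [j=0]; acc = 13; [j=1]; acc = 24; [i=4]; acc = 8; [j=0]; acc = 19; [j=1]; acc = 30; return 36
verdict: not equivalent; witness: a=-5, b=1, c=2


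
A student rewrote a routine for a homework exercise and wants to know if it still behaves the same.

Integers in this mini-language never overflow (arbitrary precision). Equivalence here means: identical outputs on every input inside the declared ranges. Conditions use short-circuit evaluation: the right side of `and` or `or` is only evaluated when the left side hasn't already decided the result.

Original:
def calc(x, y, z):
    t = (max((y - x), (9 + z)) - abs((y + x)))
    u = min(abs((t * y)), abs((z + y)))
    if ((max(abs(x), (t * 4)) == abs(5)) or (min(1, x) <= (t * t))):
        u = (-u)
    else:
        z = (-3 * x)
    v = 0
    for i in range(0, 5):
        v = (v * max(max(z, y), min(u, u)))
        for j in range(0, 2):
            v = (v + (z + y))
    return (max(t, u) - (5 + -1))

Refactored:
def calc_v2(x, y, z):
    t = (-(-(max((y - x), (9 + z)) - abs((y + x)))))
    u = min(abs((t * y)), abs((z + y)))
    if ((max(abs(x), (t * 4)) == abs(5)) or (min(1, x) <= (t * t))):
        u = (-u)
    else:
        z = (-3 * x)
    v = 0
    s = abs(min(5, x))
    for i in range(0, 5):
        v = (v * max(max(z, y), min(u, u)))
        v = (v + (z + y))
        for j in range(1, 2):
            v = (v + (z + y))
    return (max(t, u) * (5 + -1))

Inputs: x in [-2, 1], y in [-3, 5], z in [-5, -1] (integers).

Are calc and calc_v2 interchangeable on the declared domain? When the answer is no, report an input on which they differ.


Run the pair on x=-2, y=-3, z=-5.
calc: t=-1, then u=3, then ((max(abs(x), (t * 4)) == abs(5)) or (min(1, x) <= (t * t))) is true, then u=-3, then v=0, then (i=0), then v=0, then (j=0), then v=-8, then (j=1), then v=-16, then (i=1), then v=48, then (j=0), then v=40, then (j=1), then v=32, then (i=2), then v=-96, then (j=0), then v=-104, then (j=1), then v=-112, then (i=3), then v=336, then (j=0), then v=328, then (j=1), then v=320, then (i=4), then v=-960, then (j=0), then v=-968, then (j=1), then v=-976, then returns -5
calc_v2: t=-1, then u=3, then ((max(abs(x), (t * 4)) == abs(5)) or (min(1, x) <= (t * t))) is true, then u=-3, then v=0, then s=2, then (i=0), then v=0, then v=-8, then (j=1), then v=-16, then (i=1), then v=48, then v=40, then (j=1), then v=32, then (i=2), then v=-96, then v=-104, then (j=1), then v=-112, then (i=3), then v=336, then v=328, then (j=1), then v=320, then (i=4), then v=-960, then v=-968, then (j=1), then v=-976, then returns -4
-5 vs -4 — the two versions disagree here.
verdict: not equivalent; witness: x=-2, y=-3, z=-5


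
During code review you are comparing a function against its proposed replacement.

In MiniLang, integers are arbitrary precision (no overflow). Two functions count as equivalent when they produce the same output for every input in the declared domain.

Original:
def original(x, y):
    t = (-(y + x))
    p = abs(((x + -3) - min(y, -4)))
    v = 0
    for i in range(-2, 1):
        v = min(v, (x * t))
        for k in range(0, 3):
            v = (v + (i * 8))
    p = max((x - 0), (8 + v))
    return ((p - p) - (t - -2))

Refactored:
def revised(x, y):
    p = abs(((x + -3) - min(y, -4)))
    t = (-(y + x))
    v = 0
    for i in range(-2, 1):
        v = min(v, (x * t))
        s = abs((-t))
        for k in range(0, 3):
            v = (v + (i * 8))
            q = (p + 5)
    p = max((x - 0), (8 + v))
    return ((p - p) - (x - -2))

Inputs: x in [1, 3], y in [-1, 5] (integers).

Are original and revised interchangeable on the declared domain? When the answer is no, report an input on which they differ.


Not equivalent: x=1, y=-1 separates them (-2 vs -3).
original: t := 0 | p := 2 | v := 0 | iter i=-2: | v := 0 | iter k=0: | v := -16 | iter k=1: | v := -32 | iter k=2: | v := -48 | iter i=-1: | v := -48 | iter k=0: | v := -56 | iter k=1: | v := -64 | iter k=2: | v := -72 | iter i=0: | v := -72 | iter k=0: | v := -72 | iter k=1: | v := -72 | iter k=2: | v := -72 | p := 1 | result -2
revised: p := 2 | t := 0 | v := 0 | iter i=-2: | v := 0 | s := 0 | iter k=0: | v := -16 | q := 7 | iter k=1: | v := -32 | q := 7 | iter k=2: | v := -48 | q := 7 | iter i=-1: | v := -48 | s := 0 | iter k=0: | v := -56 | q := 7 | iter k=1: | v := -64 | q := 7 | iter k=2: | v := -72 | q := 7 | iter i=0: | v := -72 | s := 0 | iter k=0: | v := -72 | q := 7 | iter k=1: | v := -72 | q := 7 | iter k=2: | v := -72 | q := 7 | p := 1 | result -3
verdict: not equivalent; witness: x=1, y=-1


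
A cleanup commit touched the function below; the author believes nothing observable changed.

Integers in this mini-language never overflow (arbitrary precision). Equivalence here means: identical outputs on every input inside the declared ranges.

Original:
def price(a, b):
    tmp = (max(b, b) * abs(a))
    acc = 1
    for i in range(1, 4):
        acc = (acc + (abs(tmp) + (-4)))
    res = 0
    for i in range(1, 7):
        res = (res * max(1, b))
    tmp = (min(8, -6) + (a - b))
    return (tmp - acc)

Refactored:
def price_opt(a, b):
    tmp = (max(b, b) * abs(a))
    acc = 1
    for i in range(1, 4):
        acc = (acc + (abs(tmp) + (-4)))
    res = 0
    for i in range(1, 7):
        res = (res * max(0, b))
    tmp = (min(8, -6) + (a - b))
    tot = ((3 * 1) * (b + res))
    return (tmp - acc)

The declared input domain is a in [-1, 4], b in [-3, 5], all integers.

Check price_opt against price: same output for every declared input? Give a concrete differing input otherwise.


Equivalent. The suspicious edit (`1` became `0`) never changes the result for any input inside the declared domain.
Sweeping the whole domain (54 inputs) finds no disagreement.
Tracing a=2, b=3: price: tmp = 6; acc = 1; [i=1]; acc = 3; [i=2]; acc = 5; [i=3]; acc = 7; res = 0; [i=1]; res = 0; [i=2]; res = 0; [i=3]; res = 0; [i=4]; res = 0; [i=5]; res = 0; [i=6]; res = 0; tmp = -7; return -14 | price_opt: tmp = 6; acc = 1; [i=1]; acc = 3; [i=2]; acc = 5; [i=3]; acc = 7; res = 0; [i=1]; res = 0; [i=2]; res = 0; [i=3]; res = 0; [i=4]; res = 0; [i=5]; res = 0; [i=6]; res = 0; tmp = -7; tot = 9; return -14 — matching result -14.
verdict: equivalent


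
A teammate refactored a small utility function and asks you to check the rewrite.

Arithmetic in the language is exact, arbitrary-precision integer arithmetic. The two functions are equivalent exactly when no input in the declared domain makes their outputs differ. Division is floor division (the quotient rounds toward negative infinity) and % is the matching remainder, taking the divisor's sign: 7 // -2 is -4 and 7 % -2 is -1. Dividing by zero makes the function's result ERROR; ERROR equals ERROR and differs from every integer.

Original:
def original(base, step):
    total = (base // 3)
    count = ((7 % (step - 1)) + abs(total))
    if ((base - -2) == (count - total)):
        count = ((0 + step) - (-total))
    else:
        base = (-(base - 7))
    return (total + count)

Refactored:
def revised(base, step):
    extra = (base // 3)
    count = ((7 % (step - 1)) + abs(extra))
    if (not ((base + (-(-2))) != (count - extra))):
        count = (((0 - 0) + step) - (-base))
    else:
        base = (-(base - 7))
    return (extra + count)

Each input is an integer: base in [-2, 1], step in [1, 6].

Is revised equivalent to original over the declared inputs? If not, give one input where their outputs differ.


Take base=1, step=5.
original: total = 0; count = 3; ((base - -2) == (count - total)) -> true; count = 5; return 5
revised: extra = 0; count = 3; (not ((base + (-(-2))) != (count - extra))) -> true; count = 6; return 6
5 against 6: the behavior changed.
verdict: not equivalent; witness: base=1, step=5


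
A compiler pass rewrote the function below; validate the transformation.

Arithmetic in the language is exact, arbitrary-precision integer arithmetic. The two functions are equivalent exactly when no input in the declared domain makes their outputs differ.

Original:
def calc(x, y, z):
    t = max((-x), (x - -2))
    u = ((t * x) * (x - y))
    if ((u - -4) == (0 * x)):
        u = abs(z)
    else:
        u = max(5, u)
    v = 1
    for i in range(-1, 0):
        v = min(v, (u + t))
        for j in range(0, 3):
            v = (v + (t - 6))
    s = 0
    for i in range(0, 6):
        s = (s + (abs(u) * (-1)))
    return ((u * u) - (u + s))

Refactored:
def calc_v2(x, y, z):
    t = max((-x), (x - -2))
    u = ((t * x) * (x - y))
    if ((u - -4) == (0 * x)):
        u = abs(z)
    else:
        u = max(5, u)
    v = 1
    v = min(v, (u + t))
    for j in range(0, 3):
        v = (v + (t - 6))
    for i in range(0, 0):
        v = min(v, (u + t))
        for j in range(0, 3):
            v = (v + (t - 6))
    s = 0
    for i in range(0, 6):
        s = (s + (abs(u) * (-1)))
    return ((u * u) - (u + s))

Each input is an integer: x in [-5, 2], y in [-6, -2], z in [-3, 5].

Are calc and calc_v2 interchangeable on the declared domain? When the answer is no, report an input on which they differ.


Behavior is preserved: although statement counts differ; also min/max/abs usage differs; also constant usage differs; also arithmetic usage differs; also loop structure differs, the outputs never diverge.
As a probe, take x=2, y=-2, z=4: calc runs t=4, then u=32, then ((u - -4) == (0 * x)) is false, then u=32, then v=1, then (i=-1), then v=1, then (j=0), then v=-1, then (j=1), then v=-3, then (j=2), then v=-5, then s=0, then (i=0), then s=-32, then (i=1), then s=-64, then (i=2), then s=-96, then (i=3), then s=-128, then (i=4), then s=-160, then (i=5), then s=-192, then returns 1184; calc_v2 runs t=4, then u=32, then ((u - -4) == (0 * x)) is false, then u=32, then v=1, then v=1, then (j=0), then v=-1, then (j=1), then v=-3, then (j=2), then v=-5, then the loop over i runs zero times, then s=0, then (i=0), then s=-32, then (i=1), then s=-64, then (i=2), then s=-96, then (i=3), then s=-128, then (i=4), then s=-160, then (i=5), then s=-192, then returns 1184; both end at 1184.
An exhaustive pass over the 360 declared inputs shows identical outputs.
verdict: equivalent


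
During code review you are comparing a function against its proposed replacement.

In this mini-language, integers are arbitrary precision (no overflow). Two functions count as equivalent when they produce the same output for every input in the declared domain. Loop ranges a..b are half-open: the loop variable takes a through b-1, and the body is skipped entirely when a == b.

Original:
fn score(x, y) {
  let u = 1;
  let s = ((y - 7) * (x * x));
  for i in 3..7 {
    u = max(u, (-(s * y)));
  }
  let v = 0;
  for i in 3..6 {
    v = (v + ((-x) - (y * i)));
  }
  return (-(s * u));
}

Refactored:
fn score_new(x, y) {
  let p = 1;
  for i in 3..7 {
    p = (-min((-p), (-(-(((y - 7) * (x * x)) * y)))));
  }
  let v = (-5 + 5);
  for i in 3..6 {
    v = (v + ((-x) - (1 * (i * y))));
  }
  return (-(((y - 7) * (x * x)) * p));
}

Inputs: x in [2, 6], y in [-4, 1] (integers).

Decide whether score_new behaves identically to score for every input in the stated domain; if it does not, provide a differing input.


Differences: arithmetic usage differs, and statement counts differ, and min/max/abs usage differs, and local variable names differ, and constant usage differs — yet all 30 inputs agree.
verdict: equivalent


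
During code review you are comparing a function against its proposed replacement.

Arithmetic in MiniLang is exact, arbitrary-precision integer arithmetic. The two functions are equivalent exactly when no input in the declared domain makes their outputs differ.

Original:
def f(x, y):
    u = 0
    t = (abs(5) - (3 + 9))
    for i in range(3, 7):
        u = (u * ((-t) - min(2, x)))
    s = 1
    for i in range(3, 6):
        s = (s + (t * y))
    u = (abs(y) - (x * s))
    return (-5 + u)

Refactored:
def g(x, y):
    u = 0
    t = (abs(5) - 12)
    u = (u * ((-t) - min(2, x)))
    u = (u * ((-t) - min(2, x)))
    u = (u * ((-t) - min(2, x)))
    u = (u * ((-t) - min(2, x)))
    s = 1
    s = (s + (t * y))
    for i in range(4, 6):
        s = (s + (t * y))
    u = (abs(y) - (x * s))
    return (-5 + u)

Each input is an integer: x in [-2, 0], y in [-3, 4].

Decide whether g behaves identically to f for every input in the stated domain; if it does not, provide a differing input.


Comparing the listings, the differences include: arithmetic usage differs, and statement counts differ, and loop structure differs, and min/max/abs usage differs, and constant usage differs.
Spot check at x=-1, y=-2 — f: u := 0 | t := -7 | iter i=3: | u := 0 | iter i=4: | u := 0 | iter i=5: | u := 0 | iter i=6: | u := 0 | s := 1 | iter i=3: | s := 15 | iter i=4: | s := 29 | iter i=5: | s := 43 | u := 45 | result 40. g: u := 0 | t := -7 | u := 0 | u := 0 | u := 0 | u := 0 | s := 1 | s := 15 | iter i=4: | s := 29 | iter i=5: | s := 43 | u := 45 | result 40. Both give 40.
Across all 24 domain points the two functions coincide.
verdict: equivalent


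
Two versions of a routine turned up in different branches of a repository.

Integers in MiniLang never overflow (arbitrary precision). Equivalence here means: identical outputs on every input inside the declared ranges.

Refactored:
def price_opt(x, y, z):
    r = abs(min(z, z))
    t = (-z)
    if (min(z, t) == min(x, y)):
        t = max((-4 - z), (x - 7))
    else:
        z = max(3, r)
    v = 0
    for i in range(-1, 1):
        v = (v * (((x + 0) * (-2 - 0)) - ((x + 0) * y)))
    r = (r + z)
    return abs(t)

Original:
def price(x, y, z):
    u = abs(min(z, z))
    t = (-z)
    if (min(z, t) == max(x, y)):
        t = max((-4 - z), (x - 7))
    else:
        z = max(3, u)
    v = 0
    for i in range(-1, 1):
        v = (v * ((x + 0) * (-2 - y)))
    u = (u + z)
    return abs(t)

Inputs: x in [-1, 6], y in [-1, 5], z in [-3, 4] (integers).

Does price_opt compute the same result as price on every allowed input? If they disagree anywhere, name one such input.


The rewrite breaks on x=-1, y=0, z=-1, where the results are 1 and 3.
price: u := 1 | t := 1 | (min(z, t) == max(x, y)): false | z := 3 | v := 0 | iter i=-1: | v := 0 | iter i=0: | v := 0 | u := 4 | result 1
price_opt: r := 1 | t := 1 | (min(z, t) == min(x, y)): true | t := -3 | v := 0 | iter i=-1: | v := 0 | iter i=0: | v := 0 | r := 0 | result 3
verdict: not equivalent; witness: x=-1, y=0, z=-1
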